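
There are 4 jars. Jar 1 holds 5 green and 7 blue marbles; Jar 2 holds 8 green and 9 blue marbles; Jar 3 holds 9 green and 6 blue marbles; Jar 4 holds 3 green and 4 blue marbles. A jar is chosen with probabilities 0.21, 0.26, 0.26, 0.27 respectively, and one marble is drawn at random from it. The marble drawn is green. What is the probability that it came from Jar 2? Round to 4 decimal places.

Posterior probability ≈ 0.2541

Tabulate prior·likelihood by source: [1] prior 0.21, lik 0.4167, product 0.08750; [2] prior 0.26, lik 0.4706, product 0.1224; [3] prior 0.26, lik 0.6, product 0.1560; [4] prior 0.27, lik 0.4286, product 0.1157.
Normalizing constant = 0.48157; the posterior for Jar 2 is its product over the sum, 0.1224/0.48157 = 0.2541.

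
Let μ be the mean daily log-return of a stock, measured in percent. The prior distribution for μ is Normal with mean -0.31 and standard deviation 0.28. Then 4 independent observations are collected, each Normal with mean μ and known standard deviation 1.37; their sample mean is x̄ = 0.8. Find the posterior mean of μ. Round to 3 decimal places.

With known σ, the Normal prior is conjugate. Weight on the data is w = (n/σ²)/(n/σ² + 1/τ₀²) = 2.13117/(2.13117+12.7551) = 0.14316.
Posterior mean = w·x̄ + (1−w)·μ₀ = 0.14316·0.8 + 0.85684·-0.31 = -0.151.

Posterior mean ≈ -0.151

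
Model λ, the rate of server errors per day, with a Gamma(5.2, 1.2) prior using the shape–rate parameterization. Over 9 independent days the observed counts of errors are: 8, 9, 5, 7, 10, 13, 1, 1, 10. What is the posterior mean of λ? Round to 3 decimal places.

The Poisson likelihood adds the total count to the shape and the number of exposure periods to the rate. Here ∑xᵢ = 64 and n = 9, so shape 5.2→69.2 and rate 1.2→10.2.
Posterior mean = shape/rate = 69.2/10.2 = 6.784.

Posterior mean ≈ 6.784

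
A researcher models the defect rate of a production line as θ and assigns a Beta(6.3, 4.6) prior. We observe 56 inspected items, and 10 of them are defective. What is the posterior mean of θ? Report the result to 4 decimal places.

Posterior mean ≈ 0.2436

The binomial likelihood is conjugate to the Beta prior: with 10 successes and 46 failures, the posterior is Beta(6.3+10, 4.6+46) = Beta(16.3, 50.6).
E[θ | data] = 16.3/(16.3+50.6) = 0.2436.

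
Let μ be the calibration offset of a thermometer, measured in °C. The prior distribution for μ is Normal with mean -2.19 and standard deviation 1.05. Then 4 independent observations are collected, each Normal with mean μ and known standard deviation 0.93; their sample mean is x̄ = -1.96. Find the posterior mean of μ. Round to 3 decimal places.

Posterior mean ≈ -1.998

Prior precision 1/τ₀² = 1/1.05² = 0.907029; data precision n/σ² = 4/0.93² = 4.62481.
Posterior precision = 0.907029 + 4.62481 = 5.53184.
Posterior mean = (0.907029·-2.19 + 4.62481·-1.96) / 5.53184 = -1.998.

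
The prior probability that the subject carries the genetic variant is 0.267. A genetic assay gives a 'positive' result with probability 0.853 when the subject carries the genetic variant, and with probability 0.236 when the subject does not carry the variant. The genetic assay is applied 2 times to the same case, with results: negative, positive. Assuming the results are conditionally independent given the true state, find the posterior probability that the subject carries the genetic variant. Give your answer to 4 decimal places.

With H the event that the subject carries the genetic variant, the joint likelihood of the observed sequence is P(data|H) = 0.147·0.853 = 0.12539 and P(data|¬H) = 0.764·0.236 = 0.18030.
Bayes: P(H|data) = 0.267·0.12539 / (0.267·0.12539 + 0.733·0.18030) = 0.033479/0.16564 = 0.2021.

Posterior P(H) ≈ 0.2021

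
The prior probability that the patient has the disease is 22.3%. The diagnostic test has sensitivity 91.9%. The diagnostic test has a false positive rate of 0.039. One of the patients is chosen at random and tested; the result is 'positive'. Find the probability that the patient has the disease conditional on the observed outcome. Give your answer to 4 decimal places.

P(H | E) ≈ 0.8712

Let H be the event that the patient has the disease. P(H) = 0.223, so P(¬H) = 0.777. With E the 'positive' result, P(E|H) = 0.919 and P(E|¬H) = 0.039.
P(E) = 0.919·0.223 + 0.039·0.777 = 0.20494 + 0.030303 = 0.23524.
By Bayes' theorem, P(H|E) = 0.20494 / 0.23524 = 0.8712.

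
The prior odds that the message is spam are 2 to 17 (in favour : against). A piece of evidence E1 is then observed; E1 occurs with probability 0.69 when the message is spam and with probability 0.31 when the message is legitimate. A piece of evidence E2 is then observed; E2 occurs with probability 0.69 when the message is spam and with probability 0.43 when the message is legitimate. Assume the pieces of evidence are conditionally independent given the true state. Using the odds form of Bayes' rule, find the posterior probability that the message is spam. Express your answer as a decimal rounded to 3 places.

Posterior probability ≈ 0.296

Prior odds = 2/17 = 0.11765. In log-odds, ln(0.11765) = -2.1401.
Add log likelihood ratios: ln(2.2258) + ln(1.6047) = 1.2730.
Posterior log-odds = -0.86704, so posterior odds = exp(-0.86704) = 0.42019. Converting, P(H|E) = 0.42019/1.4202 = 0.296.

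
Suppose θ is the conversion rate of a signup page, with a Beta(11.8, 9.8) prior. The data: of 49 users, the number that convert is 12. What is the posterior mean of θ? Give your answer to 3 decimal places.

Posterior mean ≈ 0.337

Observing 12 successes and 37 failures updates Beta(11.8, 9.8) by adding the success and failure counts to the two shape parameters: α = 11.8+12 = 23.8, β = 9.8+37 = 46.8.
E[θ | data] = 23.8/(23.8+46.8) = 0.337.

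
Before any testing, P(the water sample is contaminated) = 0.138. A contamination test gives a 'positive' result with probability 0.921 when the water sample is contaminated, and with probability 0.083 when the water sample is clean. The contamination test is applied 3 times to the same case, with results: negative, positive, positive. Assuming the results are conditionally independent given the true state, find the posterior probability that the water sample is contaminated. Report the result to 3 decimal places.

Posterior P(H) ≈ 0.629

Let H be the event that the water sample is contaminated; start with P(H) = 0.138. P('positive'|H) = 0.921, P('positive'|¬H) = 0.083.
Update on result 1 ('negative'): P(H) ← 0.079·0.1380 / (0.079·0.1380 + 0.917·0.8620) = 0.010902/0.80136 = 0.0136.
Update on result 2 ('positive'): P(H) ← 0.921·0.0136 / (0.921·0.0136 + 0.083·0.9864) = 0.012530/0.094401 = 0.1327.
Update on result 3 ('positive'): P(H) ← 0.921·0.1327 / (0.921·0.1327 + 0.083·0.8673) = 0.12224/0.19423 = 0.6294.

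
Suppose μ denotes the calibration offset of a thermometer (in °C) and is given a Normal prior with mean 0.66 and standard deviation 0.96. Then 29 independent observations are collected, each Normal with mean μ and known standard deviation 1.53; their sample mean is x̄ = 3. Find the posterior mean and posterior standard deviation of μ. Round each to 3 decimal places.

With known σ, the Normal prior is conjugate. Weight on the data is w = (n/σ²)/(n/σ² + 1/τ₀²) = 12.3884/(12.3884+1.08507) = 0.91947.
Posterior mean = w·x̄ + (1−w)·μ₀ = 0.91947·3 + 0.080534·0.66 = 2.812. Posterior variance = 1/(12.3884+1.08507) = 0.0742199, so SD = 0.272.

Posterior mean ≈ 2.812; posterior SD ≈ 0.272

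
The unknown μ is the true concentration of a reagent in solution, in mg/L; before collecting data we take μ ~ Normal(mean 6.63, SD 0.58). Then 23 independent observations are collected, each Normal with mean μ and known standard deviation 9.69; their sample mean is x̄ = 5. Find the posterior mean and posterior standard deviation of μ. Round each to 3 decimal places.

With known σ, the Normal prior is conjugate. Weight on the data is w = (n/σ²)/(n/σ² + 1/τ₀²) = 0.244952/(0.244952+2.97265) = 0.076129.
Posterior mean = w·x̄ + (1−w)·μ₀ = 0.076129·5 + 0.92387·6.63 = 6.506. Posterior variance = 1/(0.244952+2.97265) = 0.310790, so SD = 0.557.

Posterior mean ≈ 6.506; posterior SD ≈ 0.557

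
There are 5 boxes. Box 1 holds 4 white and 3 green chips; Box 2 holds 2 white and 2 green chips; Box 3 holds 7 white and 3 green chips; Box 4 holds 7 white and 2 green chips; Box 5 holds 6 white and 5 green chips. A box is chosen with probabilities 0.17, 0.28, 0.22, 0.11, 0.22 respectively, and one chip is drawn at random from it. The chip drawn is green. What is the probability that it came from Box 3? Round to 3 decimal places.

P(green|Box 1) = 0.4286; P(green|Box 2) = 0.5; P(green|Box 3) = 0.3; P(green|Box 4) = 0.2222; P(green|Box 5) = 0.4545.
Prior × likelihood for each source: 0.17·0.4286=0.07286, 0.28·0.5=0.1400, 0.22·0.3=0.06600, 0.11·0.2222=0.02444, 0.22·0.4545=0.1000. Summing gives P(green) = 0.40330.
P(Box 3 | green) = 0.06600 / 0.40330 = 0.164.

Posterior probability ≈ 0.164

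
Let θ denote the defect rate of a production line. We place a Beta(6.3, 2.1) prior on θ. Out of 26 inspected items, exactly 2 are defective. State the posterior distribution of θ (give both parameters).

The binomial likelihood is conjugate to the Beta prior: with 2 successes and 24 failures, the posterior is Beta(6.3+2, 2.1+24) = Beta(8.3, 26.1).

Posterior: Beta(8.3, 26.1)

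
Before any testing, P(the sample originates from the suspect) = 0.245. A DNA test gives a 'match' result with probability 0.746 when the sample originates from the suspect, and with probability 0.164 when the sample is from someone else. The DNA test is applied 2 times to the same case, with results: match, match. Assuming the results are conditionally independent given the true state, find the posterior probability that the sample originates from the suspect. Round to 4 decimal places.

Let H be the event that the sample originates from the suspect; start with P(H) = 0.245. P('match'|H) = 0.746, P('match'|¬H) = 0.164.
Update on result 1 ('match'): P(H) ← 0.746·0.2450 / (0.746·0.2450 + 0.164·0.7550) = 0.18277/0.30659 = 0.5961.
Update on result 2 ('match'): P(H) ← 0.746·0.5961 / (0.746·0.5961 + 0.164·0.4039) = 0.44472/0.51095 = 0.8704.

Posterior P(H) ≈ 0.8704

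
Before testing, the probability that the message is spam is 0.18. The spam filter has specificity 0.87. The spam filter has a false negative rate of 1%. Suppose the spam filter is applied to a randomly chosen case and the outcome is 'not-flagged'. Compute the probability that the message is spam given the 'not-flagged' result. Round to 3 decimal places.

Let H be the event that the message is spam. P(H) = 0.18, so P(¬H) = 0.82. With E the 'not-flagged' result, P(E|H) = 0.01 and P(E|¬H) = 0.87.
P(E) = 0.01·0.18 + 0.87·0.82 = 0.0018000 + 0.71340 = 0.71520.
By Bayes' theorem, P(H|E) = 0.0018000 / 0.71520 = 0.003.

P(H | E) ≈ 0.003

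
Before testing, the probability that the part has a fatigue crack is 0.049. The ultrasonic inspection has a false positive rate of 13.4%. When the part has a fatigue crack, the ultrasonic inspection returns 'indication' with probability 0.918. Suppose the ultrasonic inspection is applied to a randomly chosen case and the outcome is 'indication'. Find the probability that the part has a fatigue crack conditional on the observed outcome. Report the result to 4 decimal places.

Write H for 'the part has a fatigue crack'. Prior odds H:¬H = 0.049/0.951 = 0.051525. For the 'indication' outcome, the likelihood ratio is 0.918/0.134 = 6.8507.
Posterior odds = 0.051525 × 6.8507 = 0.35298, so P(H|E) = 0.35298/(1+0.35298) = 0.2609.

P(H | E) ≈ 0.2609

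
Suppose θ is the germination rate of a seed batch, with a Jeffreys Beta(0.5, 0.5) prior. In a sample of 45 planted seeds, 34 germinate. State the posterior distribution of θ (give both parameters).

The binomial likelihood is conjugate to the Beta prior: with 34 successes and 11 failures, the posterior is Beta(0.5+34, 0.5+11) = Beta(34.5, 11.5).

Posterior: Beta(34.5, 11.5)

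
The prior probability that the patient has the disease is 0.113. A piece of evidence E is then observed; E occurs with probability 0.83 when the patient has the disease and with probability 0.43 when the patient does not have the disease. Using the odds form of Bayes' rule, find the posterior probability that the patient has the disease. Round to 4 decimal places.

Posterior probability ≈ 0.1974

Prior odds = 0.113/(1−0.113) = 0.12740. In log-odds, ln(0.12740) = -2.0605.
Add log likelihood ratio: ln(1.9302) = 0.65764.
Posterior log-odds = -1.4028, so posterior odds = exp(-1.4028) = 0.24590. Converting, P(H|E) = 0.24590/1.2459 = 0.1974.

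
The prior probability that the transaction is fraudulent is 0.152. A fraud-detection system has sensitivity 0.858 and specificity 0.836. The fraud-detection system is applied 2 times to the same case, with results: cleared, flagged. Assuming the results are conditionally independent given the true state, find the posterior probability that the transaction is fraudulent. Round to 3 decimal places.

Posterior P(H) ≈ 0.137

Let H be the event that the transaction is fraudulent; start with P(H) = 0.152. P('flagged'|H) = 0.858, P('flagged'|¬H) = 0.164.
Update on result 1 ('cleared'): P(H) ← 0.142·0.1520 / (0.142·0.1520 + 0.836·0.8480) = 0.021584/0.73051 = 0.0295.
Update on result 2 ('flagged'): P(H) ← 0.858·0.0295 / (0.858·0.0295 + 0.164·0.9705) = 0.025351/0.18451 = 0.1374.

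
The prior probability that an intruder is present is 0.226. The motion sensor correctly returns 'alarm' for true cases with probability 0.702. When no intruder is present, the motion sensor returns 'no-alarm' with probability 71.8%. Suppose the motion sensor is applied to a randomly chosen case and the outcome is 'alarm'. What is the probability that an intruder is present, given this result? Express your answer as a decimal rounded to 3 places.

Write H for 'an intruder is present'. Prior odds H:¬H = 0.226/0.774 = 0.29199. For the 'alarm' outcome, the likelihood ratio is 0.702/0.282 = 2.4894.
Posterior odds = 0.29199 × 2.4894 = 0.72687, so P(H|E) = 0.72687/(1+0.72687) = 0.421.

P(H | E) ≈ 0.421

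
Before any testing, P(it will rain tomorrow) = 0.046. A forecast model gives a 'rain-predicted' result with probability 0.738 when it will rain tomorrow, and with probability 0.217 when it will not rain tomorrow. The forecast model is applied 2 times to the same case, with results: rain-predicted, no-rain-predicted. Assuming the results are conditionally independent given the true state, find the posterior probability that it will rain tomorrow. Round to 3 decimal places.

With H the event that it will rain tomorrow, the joint likelihood of the observed sequence is P(data|H) = 0.738·0.262 = 0.19336 and P(data|¬H) = 0.217·0.783 = 0.16991.
Bayes: P(H|data) = 0.046·0.19336 / (0.046·0.19336 + 0.954·0.16991) = 0.0088944/0.17099 = 0.0520.

Posterior P(H) ≈ 0.052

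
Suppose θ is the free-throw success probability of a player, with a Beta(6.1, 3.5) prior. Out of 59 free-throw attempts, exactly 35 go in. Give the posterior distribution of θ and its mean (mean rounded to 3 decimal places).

Posterior: Beta(41.1, 27.5); mean ≈ 0.599

Observing 35 successes and 24 failures updates Beta(6.1, 3.5) by adding the success and failure counts to the two shape parameters: α = 6.1+35 = 41.1, β = 3.5+24 = 27.5.
Posterior mean = α/(α+β) = 41.1/68.6 = 0.599.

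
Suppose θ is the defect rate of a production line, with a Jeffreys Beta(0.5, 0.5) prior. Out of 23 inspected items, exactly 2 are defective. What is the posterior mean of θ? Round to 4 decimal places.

Posterior mean ≈ 0.1042

The binomial likelihood is conjugate to the Beta prior: with 2 successes and 21 failures, the posterior is Beta(0.5+2, 0.5+21) = Beta(2.5, 21.5).
Posterior mean = α/(α+β) = 2.5/24 = 0.1042.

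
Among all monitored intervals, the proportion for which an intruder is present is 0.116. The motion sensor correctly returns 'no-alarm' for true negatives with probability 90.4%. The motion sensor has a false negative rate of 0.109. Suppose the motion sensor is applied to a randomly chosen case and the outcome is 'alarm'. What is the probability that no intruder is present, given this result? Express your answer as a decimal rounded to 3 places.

P(¬H | E) ≈ 0.451

Write H for 'an intruder is present'. Prior odds H:¬H = 0.116/0.884 = 0.13122. For the 'alarm' outcome, the likelihood ratio is 0.891/0.096 = 9.2812.
Posterior odds = 0.13122 × 9.2812 = 1.2179, so P(H|E) = 1.2179/(1+1.2179) = 0.549. Then P(¬H|E) = 1 − 0.549 = 0.451.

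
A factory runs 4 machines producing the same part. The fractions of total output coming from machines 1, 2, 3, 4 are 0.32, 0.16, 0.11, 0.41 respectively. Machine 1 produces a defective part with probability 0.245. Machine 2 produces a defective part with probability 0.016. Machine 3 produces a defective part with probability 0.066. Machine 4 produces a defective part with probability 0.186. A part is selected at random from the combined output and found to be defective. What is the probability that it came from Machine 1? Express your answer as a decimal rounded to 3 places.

Posterior probability ≈ 0.477

Tabulate prior·likelihood by source: [1] prior 0.32, lik 0.245, product 0.07840; [2] prior 0.16, lik 0.016, product 0.002560; [3] prior 0.11, lik 0.066, product 0.007260; [4] prior 0.41, lik 0.186, product 0.07626.
Normalizing constant = 0.16448; the posterior for Machine 1 is its product over the sum, 0.07840/0.16448 = 0.477.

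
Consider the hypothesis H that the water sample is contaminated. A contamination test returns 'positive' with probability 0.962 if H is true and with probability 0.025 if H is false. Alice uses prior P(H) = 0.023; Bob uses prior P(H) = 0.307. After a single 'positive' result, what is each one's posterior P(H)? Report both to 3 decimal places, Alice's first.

The likelihood ratio for a 'positive' result is 0.962/0.025 = 38.480.
Alice: prior odds 0.023/0.977 = 0.023541; posterior odds 0.90588; posterior probability 0.475.
Bob: prior odds 0.307/0.693 = 0.44300; posterior odds 17.047; posterior probability 0.945.

Alice: 0.475; Bob: 0.945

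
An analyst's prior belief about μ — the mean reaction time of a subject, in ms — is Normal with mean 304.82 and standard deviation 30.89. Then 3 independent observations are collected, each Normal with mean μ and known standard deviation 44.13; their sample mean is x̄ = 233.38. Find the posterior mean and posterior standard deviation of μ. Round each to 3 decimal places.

Prior precision 1/τ₀² = 1/30.89² = 0.00104801; data precision n/σ² = 3/44.13² = 0.00154047.
Posterior precision = 0.00104801 + 0.00154047 = 0.00258848, giving posterior SD = 1/√0.00258848 = 19.655.
Posterior mean = (0.00104801·304.82 + 0.00154047·233.38) / 0.00258848 = 262.304.

Posterior mean ≈ 262.304; posterior SD ≈ 19.655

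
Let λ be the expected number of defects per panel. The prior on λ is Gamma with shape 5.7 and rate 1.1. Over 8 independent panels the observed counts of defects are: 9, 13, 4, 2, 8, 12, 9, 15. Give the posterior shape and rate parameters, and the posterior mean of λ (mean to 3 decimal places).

Total count ∑xᵢ = 72 over n = 8 panels.
Gamma is conjugate to the Poisson likelihood: posterior is Gamma(shape = 5.7+72 = 77.7, rate = 1.1+8 = 9.1).
E[λ | data] = 77.7/9.1 = 8.538.

Posterior: Gamma(shape=77.7, rate=9.1); mean ≈ 8.538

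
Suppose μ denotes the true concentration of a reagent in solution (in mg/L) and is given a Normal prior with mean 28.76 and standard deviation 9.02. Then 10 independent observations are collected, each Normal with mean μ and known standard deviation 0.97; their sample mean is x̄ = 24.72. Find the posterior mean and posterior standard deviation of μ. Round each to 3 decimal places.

Posterior mean ≈ 24.725; posterior SD ≈ 0.307

Prior precision 1/τ₀² = 1/9.02² = 0.0122910; data precision n/σ² = 10/0.97² = 10.6281.
Posterior precision = 0.0122910 + 10.6281 = 10.6404, giving posterior SD = 1/√10.6404 = 0.307.
Posterior mean = (0.0122910·28.76 + 10.6281·24.72) / 10.6404 = 24.725.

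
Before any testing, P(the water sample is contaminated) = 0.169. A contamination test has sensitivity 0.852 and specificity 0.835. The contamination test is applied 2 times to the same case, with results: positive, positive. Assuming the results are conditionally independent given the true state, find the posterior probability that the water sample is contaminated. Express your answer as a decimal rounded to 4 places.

With H the event that the water sample is contaminated, the joint likelihood of the observed sequence is P(data|H) = 0.852·0.852 = 0.72590 and P(data|¬H) = 0.165·0.165 = 0.027225.
Bayes: P(H|data) = 0.169·0.72590 / (0.169·0.72590 + 0.831·0.027225) = 0.12268/0.14530 = 0.8443.

Posterior P(H) ≈ 0.8443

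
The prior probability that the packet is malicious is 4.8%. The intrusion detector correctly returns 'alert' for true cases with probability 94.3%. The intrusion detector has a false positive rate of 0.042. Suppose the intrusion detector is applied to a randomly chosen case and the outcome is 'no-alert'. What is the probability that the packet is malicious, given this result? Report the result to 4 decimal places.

Let H be the event that the packet is malicious. P(H) = 0.048, so P(¬H) = 0.952. With E the 'no-alert' result, P(E|H) = 0.057 and P(E|¬H) = 0.958.
P(E) = 0.057·0.048 + 0.958·0.952 = 0.0027360 + 0.91202 = 0.91475.
By Bayes' theorem, P(H|E) = 0.0027360 / 0.91475 = 0.0030.

P(H | E) ≈ 0.0030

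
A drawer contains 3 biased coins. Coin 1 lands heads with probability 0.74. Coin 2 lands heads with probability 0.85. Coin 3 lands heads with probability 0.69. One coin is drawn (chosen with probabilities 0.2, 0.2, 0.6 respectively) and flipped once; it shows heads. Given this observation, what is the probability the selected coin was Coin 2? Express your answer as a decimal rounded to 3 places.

Posterior probability ≈ 0.232

Tabulate prior·likelihood by source: [1] prior 0.2, lik 0.74, product 0.1480; [2] prior 0.2, lik 0.85, product 0.1700; [3] prior 0.6, lik 0.69, product 0.4140.
Normalizing constant = 0.73200; the posterior for Coin 2 is its product over the sum, 0.1700/0.73200 = 0.232.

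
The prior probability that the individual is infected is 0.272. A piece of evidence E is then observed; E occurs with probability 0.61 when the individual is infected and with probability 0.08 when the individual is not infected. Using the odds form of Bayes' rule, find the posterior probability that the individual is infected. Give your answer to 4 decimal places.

Posterior probability ≈ 0.7402

Prior odds = 0.272/(1−0.272) = 0.37363.
Likelihood ratio for E = 0.61/0.08 = 7.6250.
Posterior odds = prior odds × LR = 2.8489.
Posterior probability = odds/(1+odds) = 2.8489/3.8489 = 0.7402.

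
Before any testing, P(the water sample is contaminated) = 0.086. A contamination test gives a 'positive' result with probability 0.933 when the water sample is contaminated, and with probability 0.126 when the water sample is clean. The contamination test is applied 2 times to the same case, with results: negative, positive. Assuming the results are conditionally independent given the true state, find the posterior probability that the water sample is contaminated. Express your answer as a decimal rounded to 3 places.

Let H be the event that the water sample is contaminated; start with P(H) = 0.086. P('positive'|H) = 0.933, P('positive'|¬H) = 0.126.
Update on result 1 ('negative'): P(H) ← 0.067·0.0860 / (0.067·0.0860 + 0.874·0.9140) = 0.0057620/0.80460 = 0.0072.
Update on result 2 ('positive'): P(H) ← 0.933·0.0072 / (0.933·0.0072 + 0.126·0.9928) = 0.0066815/0.13178 = 0.0507.

Posterior P(H) ≈ 0.051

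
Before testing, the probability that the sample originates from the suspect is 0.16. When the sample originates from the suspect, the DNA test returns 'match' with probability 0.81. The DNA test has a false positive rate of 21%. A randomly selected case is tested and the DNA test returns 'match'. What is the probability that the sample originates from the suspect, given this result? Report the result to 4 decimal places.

Let H be the event that the sample originates from the suspect. P(H) = 0.16, so P(¬H) = 0.84. With E the 'match' result, P(E|H) = 0.81 and P(E|¬H) = 0.21.
P(E) = 0.81·0.16 + 0.21·0.84 = 0.12960 + 0.17640 = 0.30600.
By Bayes' theorem, P(H|E) = 0.12960 / 0.30600 = 0.4235.

P(H | E) ≈ 0.4235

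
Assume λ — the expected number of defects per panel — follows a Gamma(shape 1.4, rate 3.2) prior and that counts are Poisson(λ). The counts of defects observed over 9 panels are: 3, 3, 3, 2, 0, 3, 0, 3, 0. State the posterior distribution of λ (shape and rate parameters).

Posterior: Gamma(shape=18.4, rate=12.2)

The Poisson likelihood adds the total count to the shape and the number of exposure periods to the rate. Here ∑xᵢ = 17 and n = 9, so shape 1.4→18.4 and rate 3.2→12.2.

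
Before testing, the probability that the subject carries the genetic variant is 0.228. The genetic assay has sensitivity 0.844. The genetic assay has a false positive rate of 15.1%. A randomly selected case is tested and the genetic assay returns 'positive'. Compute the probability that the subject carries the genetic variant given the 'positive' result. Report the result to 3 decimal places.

P(H | E) ≈ 0.623

Write H for 'the subject carries the genetic variant'. Prior odds H:¬H = 0.228/0.772 = 0.29534. For the 'positive' outcome, the likelihood ratio is 0.844/0.151 = 5.5894.
Posterior odds = 0.29534 × 5.5894 = 1.6508, so P(H|E) = 1.6508/(1+1.6508) = 0.623.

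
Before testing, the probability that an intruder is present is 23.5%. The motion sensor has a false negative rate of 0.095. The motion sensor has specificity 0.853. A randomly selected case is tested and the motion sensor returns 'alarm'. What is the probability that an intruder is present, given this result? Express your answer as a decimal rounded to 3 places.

Let H be the event that an intruder is present. P(H) = 0.235, so P(¬H) = 0.765. With E the 'alarm' result, P(E|H) = 0.905 and P(E|¬H) = 0.147.
P(E) = 0.905·0.235 + 0.147·0.765 = 0.21268 + 0.11245 = 0.32513.
By Bayes' theorem, P(H|E) = 0.21268 / 0.32513 = 0.654.

P(H | E) ≈ 0.654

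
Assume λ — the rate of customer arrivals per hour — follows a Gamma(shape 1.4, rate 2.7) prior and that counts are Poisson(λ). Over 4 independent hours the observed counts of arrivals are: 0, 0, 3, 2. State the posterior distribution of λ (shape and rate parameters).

Posterior: Gamma(shape=6.4, rate=6.7)

Total count ∑xᵢ = 5 over n = 4 hours.
Gamma is conjugate to the Poisson likelihood: posterior is Gamma(shape = 1.4+5 = 6.4, rate = 2.7+4 = 6.7).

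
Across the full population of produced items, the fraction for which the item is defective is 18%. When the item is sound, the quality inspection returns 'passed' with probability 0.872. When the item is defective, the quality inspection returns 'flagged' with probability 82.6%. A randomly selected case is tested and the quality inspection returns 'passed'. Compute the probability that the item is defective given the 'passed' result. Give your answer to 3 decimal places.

Write H for 'the item is defective'. Prior odds H:¬H = 0.18/0.82 = 0.21951. For the 'passed' outcome, the likelihood ratio is 0.174/0.872 = 0.19954.
Posterior odds = 0.21951 × 0.19954 = 0.043802, so P(H|E) = 0.043802/(1+0.043802) = 0.042.

P(H | E) ≈ 0.042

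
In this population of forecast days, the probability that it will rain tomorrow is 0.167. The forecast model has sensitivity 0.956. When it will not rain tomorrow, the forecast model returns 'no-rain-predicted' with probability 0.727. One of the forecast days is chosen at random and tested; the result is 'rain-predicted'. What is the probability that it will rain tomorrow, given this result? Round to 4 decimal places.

Write H for 'it will rain tomorrow'. Prior odds H:¬H = 0.167/0.833 = 0.20048. For the 'rain-predicted' outcome, the likelihood ratio is 0.956/0.273 = 3.5018.
Posterior odds = 0.20048 × 3.5018 = 0.70205, so P(H|E) = 0.70205/(1+0.70205) = 0.4125.

P(H | E) ≈ 0.4125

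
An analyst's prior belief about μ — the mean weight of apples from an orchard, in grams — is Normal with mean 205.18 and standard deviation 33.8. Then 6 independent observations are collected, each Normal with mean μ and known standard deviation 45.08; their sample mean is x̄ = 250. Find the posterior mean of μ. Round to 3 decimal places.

With known σ, the Normal prior is conjugate. Weight on the data is w = (n/σ²)/(n/σ² + 1/τ₀²) = 0.00295246/(0.00295246+0.00087532) = 0.77132.
Posterior mean = w·x̄ + (1−w)·μ₀ = 0.77132·250 + 0.22868·205.18 = 239.751.

Posterior mean ≈ 239.751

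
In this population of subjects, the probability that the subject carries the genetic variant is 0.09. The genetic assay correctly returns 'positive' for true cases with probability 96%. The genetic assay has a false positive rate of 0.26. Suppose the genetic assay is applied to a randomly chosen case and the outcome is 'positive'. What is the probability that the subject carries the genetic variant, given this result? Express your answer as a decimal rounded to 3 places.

P(H | E) ≈ 0.267

Write H for 'the subject carries the genetic variant'. Prior odds H:¬H = 0.09/0.91 = 0.098901. For the 'positive' outcome, the likelihood ratio is 0.96/0.26 = 3.6923.
Posterior odds = 0.098901 × 3.6923 = 0.36517, so P(H|E) = 0.36517/(1+0.36517) = 0.267.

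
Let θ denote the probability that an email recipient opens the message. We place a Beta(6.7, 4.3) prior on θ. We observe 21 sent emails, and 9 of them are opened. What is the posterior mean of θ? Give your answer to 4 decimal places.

The binomial likelihood is conjugate to the Beta prior: with 9 successes and 12 failures, the posterior is Beta(6.7+9, 4.3+12) = Beta(15.7, 16.3).
E[θ | data] = 15.7/(15.7+16.3) = 0.4906.

Posterior mean ≈ 0.4906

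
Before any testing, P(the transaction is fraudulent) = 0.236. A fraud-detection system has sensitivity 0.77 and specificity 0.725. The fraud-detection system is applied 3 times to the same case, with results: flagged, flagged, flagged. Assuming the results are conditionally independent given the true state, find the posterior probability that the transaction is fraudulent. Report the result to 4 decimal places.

Posterior P(H) ≈ 0.8715

With H the event that the transaction is fraudulent, the joint likelihood of the observed sequence is P(data|H) = 0.77·0.77·0.77 = 0.45653 and P(data|¬H) = 0.275·0.275·0.275 = 0.020797.
Bayes: P(H|data) = 0.236·0.45653 / (0.236·0.45653 + 0.764·0.020797) = 0.10774/0.12363 = 0.8715.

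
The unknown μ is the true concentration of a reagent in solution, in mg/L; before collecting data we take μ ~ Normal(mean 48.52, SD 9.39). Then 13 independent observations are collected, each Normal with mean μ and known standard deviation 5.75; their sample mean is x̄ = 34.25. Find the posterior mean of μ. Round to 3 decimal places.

With known σ, the Normal prior is conjugate. Weight on the data is w = (n/σ²)/(n/σ² + 1/τ₀²) = 0.393195/(0.393195+0.0113415) = 0.97196.
Posterior mean = w·x̄ + (1−w)·μ₀ = 0.97196·34.25 + 0.028036·48.52 = 34.650.

Posterior mean ≈ 34.650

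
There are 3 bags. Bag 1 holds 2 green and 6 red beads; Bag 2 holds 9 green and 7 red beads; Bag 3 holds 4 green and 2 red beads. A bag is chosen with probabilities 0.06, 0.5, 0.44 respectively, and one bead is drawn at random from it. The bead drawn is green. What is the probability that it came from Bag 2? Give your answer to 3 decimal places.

Posterior probability ≈ 0.477

P(green|Bag 1) = 0.25; P(green|Bag 2) = 0.5625; P(green|Bag 3) = 0.6667.
Prior × likelihood for each source: 0.06·0.25=0.01500, 0.5·0.5625=0.2812, 0.44·0.6667=0.2933. Summing gives P(green) = 0.58958.
P(Bag 2 | green) = 0.2812 / 0.58958 = 0.477.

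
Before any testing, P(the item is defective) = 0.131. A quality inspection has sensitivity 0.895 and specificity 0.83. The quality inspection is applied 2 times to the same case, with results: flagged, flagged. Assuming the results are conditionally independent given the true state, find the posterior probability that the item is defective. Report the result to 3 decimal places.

With H the event that the item is defective, the joint likelihood of the observed sequence is P(data|H) = 0.895·0.895 = 0.80102 and P(data|¬H) = 0.17·0.17 = 0.028900.
Bayes: P(H|data) = 0.131·0.80102 / (0.131·0.80102 + 0.869·0.028900) = 0.10493/0.13005 = 0.8069.

Posterior P(H) ≈ 0.807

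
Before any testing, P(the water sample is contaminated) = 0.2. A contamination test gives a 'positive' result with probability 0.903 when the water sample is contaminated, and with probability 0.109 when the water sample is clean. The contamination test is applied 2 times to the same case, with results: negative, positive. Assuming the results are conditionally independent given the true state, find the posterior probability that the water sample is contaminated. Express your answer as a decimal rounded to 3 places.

Posterior P(H) ≈ 0.184

Let H be the event that the water sample is contaminated; start with P(H) = 0.2. P('positive'|H) = 0.903, P('positive'|¬H) = 0.109.
Update on result 1 ('negative'): P(H) ← 0.097·0.2000 / (0.097·0.2000 + 0.891·0.8000) = 0.019400/0.73220 = 0.0265.
Update on result 2 ('positive'): P(H) ← 0.903·0.0265 / (0.903·0.0265 + 0.109·0.9735) = 0.023925/0.13004 = 0.1840.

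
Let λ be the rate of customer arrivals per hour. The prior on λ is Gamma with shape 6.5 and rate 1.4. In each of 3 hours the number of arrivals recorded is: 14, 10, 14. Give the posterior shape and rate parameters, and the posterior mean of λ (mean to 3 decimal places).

Posterior: Gamma(shape=44.5, rate=4.4); mean ≈ 10.114

Total count ∑xᵢ = 38 over n = 3 hours.
Gamma is conjugate to the Poisson likelihood: posterior is Gamma(shape = 6.5+38 = 44.5, rate = 1.4+3 = 4.4).
E[λ | data] = 44.5/4.4 = 10.114.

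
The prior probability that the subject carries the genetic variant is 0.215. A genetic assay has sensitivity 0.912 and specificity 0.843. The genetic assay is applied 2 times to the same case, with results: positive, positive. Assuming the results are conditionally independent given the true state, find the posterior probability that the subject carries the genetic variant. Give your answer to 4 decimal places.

With H the event that the subject carries the genetic variant, the joint likelihood of the observed sequence is P(data|H) = 0.912·0.912 = 0.83174 and P(data|¬H) = 0.157·0.157 = 0.024649.
Bayes: P(H|data) = 0.215·0.83174 / (0.215·0.83174 + 0.785·0.024649) = 0.17882/0.19817 = 0.9024.

Posterior P(H) ≈ 0.9024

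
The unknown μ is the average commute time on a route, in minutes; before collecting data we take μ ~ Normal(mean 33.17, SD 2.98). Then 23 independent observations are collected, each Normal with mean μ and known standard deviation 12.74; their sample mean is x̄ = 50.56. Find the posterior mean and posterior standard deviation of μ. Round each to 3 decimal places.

Prior precision 1/τ₀² = 1/2.98² = 0.112608; data precision n/σ² = 23/12.74² = 0.141706.
Posterior precision = 0.112608 + 0.141706 = 0.254314, giving posterior SD = 1/√0.254314 = 1.983.
Posterior mean = (0.112608·33.17 + 0.141706·50.56) / 0.254314 = 42.860.

Posterior mean ≈ 42.860; posterior SD ≈ 1.983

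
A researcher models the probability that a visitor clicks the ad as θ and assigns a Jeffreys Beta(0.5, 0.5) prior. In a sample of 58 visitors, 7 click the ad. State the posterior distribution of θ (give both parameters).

Posterior: Beta(7.5, 51.5)

The binomial likelihood is conjugate to the Beta prior: with 7 successes and 51 failures, the posterior is Beta(0.5+7, 0.5+51) = Beta(7.5, 51.5).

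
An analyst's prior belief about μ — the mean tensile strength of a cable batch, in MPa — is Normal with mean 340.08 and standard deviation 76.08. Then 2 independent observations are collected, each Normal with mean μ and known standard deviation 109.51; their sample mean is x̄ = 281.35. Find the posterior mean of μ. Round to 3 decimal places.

Prior precision 1/τ₀² = 1/76.08² = 0.00017277; data precision n/σ² = 2/109.51² = 0.00016677.
Posterior precision = 0.00017277 + 0.00016677 = 0.00033954.
Posterior mean = (0.00017277·340.08 + 0.00016677·281.35) / 0.00033954 = 311.233.

Posterior mean ≈ 311.233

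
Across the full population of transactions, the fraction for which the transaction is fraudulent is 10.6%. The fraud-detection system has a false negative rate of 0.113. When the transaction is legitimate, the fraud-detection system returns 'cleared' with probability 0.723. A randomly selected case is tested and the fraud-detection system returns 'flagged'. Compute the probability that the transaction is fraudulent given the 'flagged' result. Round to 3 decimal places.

Write H for 'the transaction is fraudulent'. Prior odds H:¬H = 0.106/0.894 = 0.11857. For the 'flagged' outcome, the likelihood ratio is 0.887/0.277 = 3.2022.
Posterior odds = 0.11857 × 3.2022 = 0.37968, so P(H|E) = 0.37968/(1+0.37968) = 0.275.

P(H | E) ≈ 0.275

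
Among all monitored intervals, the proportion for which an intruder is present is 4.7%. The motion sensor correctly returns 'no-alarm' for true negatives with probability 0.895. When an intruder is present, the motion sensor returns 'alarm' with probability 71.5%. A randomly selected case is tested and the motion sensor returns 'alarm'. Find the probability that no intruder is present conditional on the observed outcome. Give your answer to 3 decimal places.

Let H be the event that an intruder is present. P(H) = 0.047, so P(¬H) = 0.953. With E the 'alarm' result, P(E|H) = 0.715 and P(E|¬H) = 0.105.
P(E) = 0.715·0.047 + 0.105·0.953 = 0.033605 + 0.10006 = 0.13367.
By Bayes' theorem, P(H|E) = 0.033605 / 0.13367 = 0.251. Hence P(¬H|E) = 1 − 0.251 = 0.749.

P(¬H | E) ≈ 0.749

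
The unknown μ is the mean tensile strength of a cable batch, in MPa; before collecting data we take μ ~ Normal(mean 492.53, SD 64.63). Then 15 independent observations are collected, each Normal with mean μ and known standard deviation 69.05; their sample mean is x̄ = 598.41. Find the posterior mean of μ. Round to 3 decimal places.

Prior precision 1/τ₀² = 1/64.63² = 0.00023940; data precision n/σ² = 15/69.05² = 0.00314604.
Posterior precision = 0.00023940 + 0.00314604 = 0.00338544.
Posterior mean = (0.00023940·492.53 + 0.00314604·598.41) / 0.00338544 = 590.923.

Posterior mean ≈ 590.923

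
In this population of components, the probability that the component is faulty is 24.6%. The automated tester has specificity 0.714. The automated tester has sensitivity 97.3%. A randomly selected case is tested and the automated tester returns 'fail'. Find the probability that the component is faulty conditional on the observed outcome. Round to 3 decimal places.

Let H be the event that the component is faulty. P(H) = 0.246, so P(¬H) = 0.754. With E the 'fail' result, P(E|H) = 0.973 and P(E|¬H) = 0.286.
P(E) = 0.973·0.246 + 0.286·0.754 = 0.23936 + 0.21564 = 0.45500.
By Bayes' theorem, P(H|E) = 0.23936 / 0.45500 = 0.526.

P(H | E) ≈ 0.526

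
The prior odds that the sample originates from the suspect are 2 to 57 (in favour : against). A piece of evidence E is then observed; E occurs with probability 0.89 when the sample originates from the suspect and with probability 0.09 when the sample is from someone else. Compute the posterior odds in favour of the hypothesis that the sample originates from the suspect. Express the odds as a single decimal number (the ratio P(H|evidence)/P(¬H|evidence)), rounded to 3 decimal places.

Posterior odds ≈ 0.347

Prior odds = 2/57 = 0.035088. In log-odds, ln(0.035088) = -3.3499.
Add log likelihood ratio: ln(9.8889) = 2.2914.
Posterior log-odds = -1.0585, so posterior odds = exp(-1.0585) = 0.34698.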